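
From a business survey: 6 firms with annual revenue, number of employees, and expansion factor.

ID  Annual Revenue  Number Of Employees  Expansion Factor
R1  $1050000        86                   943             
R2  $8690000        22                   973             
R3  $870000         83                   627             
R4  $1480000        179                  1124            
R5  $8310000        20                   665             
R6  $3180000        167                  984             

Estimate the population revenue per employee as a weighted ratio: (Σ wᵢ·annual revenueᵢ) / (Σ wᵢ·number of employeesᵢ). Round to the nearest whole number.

38078

Σ wᵢ·y = 1050000×943 + 8690000×973 + 870000×627 + 1480000×1124 + 8310000×665 + 3180000×984
  = 990150000 + 8455370000 + 545490000 + 1663520000 + 5526150000 + 3129120000 = 20309800000
Σ wᵢ·x = 86×943 + 22×973 + 83×627 + 179×1124 + 20×665 + 167×984
  = 81098 + 21406 + 52041 + 201196 + 13300 + 164328 = 533369
Ratio = 20309800000 / 533369 = 38078.329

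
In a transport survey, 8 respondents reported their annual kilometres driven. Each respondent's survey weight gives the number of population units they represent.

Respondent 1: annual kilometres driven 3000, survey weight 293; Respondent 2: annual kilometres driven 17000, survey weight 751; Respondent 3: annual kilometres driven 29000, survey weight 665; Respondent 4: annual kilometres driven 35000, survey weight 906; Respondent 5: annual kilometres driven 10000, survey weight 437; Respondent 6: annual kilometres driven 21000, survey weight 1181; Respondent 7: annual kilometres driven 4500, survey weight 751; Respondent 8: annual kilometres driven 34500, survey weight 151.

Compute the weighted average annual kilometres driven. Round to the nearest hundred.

Weighted sum = 3000×293 + 17000×751 + 29000×665 + 35000×906 + 10000×437 + 21000×1181 + 4500×751 + 34500×151
  = 102401000
Sum of weights = 293 + 751 + 665 + 906 + 437 + 1181 + 751 + 151 = 5135
Weighted mean = 102401000 / 5135 = 19941.772

19900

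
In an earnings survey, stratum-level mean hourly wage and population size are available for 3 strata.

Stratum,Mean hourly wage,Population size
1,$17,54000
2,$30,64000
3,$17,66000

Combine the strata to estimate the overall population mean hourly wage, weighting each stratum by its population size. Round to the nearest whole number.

Σ Nₕ·x̄ₕ = 17×54000 + 30×64000 + 17×66000
  = 918000 + 1920000 + 1122000 = 3960000
Σ Nₕ = 54000 + 64000 + 66000 = 184000
Overall mean = 3960000 / 184000 = 21.521739

22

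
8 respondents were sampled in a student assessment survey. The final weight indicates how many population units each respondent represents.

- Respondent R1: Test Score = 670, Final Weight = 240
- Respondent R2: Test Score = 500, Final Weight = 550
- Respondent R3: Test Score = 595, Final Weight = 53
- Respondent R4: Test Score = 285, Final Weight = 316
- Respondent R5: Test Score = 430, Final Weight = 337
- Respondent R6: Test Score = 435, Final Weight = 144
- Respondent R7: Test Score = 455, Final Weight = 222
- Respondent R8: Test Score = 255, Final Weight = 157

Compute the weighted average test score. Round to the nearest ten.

450

Weighted sum = 670×240 + 500×550 + 595×53 + 285×316 + 430×337 + 435×144 + 455×222 + 255×157
  = 160800 + 275000 + 31535 + 90060 + 144910 + 62640 + 101010 + 40035 = 905990
Sum of weights = 240 + 550 + 53 + 316 + 337 + 144 + 222 + 157 = 2019
Weighted mean = 905990 / 2019 = 448.73205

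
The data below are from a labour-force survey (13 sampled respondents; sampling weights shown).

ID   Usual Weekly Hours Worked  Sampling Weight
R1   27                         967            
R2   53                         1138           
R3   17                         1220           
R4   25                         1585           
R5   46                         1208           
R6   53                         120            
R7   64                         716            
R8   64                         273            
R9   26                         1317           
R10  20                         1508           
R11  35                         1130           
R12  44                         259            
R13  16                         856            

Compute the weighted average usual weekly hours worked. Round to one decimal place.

32.6

Weighted sum = 401056
Sum of weights = 12297
Weighted mean = 401056 / 12297 = 32.614134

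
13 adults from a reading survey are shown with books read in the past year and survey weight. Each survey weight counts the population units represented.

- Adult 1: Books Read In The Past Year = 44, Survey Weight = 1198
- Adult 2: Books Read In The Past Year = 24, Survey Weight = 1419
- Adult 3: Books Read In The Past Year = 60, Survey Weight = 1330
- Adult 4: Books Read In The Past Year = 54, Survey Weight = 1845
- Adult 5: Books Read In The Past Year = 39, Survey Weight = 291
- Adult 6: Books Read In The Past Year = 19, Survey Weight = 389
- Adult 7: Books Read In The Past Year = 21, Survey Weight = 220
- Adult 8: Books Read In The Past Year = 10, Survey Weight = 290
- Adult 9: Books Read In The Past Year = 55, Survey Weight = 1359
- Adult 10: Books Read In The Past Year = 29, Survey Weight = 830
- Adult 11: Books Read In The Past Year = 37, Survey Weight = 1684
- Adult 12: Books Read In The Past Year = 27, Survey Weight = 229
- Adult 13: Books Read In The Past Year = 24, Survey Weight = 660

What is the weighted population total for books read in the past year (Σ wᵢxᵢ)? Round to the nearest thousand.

476000

Weighted total = 475604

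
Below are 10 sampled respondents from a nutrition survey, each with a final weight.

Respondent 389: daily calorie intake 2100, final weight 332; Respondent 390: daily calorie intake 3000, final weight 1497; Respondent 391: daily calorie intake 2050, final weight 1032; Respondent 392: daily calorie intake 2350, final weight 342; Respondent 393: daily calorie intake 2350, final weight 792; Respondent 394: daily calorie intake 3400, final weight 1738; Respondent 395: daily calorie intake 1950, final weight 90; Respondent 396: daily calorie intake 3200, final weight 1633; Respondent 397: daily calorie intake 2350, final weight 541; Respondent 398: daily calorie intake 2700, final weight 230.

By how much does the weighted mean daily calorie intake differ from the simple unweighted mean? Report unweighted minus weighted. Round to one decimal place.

-271.5

Unweighted sum = 2100 + 3000 + 2050 + 2350 + 2350 + 3400 + 1950 + 3200 + 2350 + 2700 = 25450
Unweighted mean = 25450 / 10 = 2545
Weighted sum = 2100×332 + 3000×1497 + 2050×1032 + 2350×342 + 2350×792 + 3400×1738 + 1950×90 + 3200×1633 + 2350×541 + 2700×230
  = 697200 + 4491000 + 2115600 + 803700 + 1861200 + 5909200 + 175500 + 5225600 + 1271350 + 621000 = 23171350
Sum of weights = 332 + 1497 + 1032 + 342 + 792 + 1738 + 90 + 1633 + 541 + 230 = 8227
Weighted mean = 23171350 / 8227 = 2816.5005
Difference (unweighted minus weighted) = -271.50055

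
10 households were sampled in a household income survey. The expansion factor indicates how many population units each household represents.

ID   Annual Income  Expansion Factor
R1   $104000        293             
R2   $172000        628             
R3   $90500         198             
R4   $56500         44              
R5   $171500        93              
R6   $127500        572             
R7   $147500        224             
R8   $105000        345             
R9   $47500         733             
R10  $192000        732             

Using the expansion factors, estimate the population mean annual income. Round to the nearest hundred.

127500

Weighted sum = 104000×293 + 172000×628 + 90500×198 + 56500×44 + 171500×93 + 127500×572 + 147500×224 + 105000×345 + 47500×733 + 192000×732
  = 30472000 + 108016000 + 17919000 + 2486000 + 15949500 + 72930000 + 33040000 + 36225000 + 34817500 + 140544000 = 492399000
Sum of weights = 293 + 628 + 198 + 44 + 93 + 572 + 224 + 345 + 733 + 732 = 3862
Weighted mean = 492399000 / 3862 = 127498.45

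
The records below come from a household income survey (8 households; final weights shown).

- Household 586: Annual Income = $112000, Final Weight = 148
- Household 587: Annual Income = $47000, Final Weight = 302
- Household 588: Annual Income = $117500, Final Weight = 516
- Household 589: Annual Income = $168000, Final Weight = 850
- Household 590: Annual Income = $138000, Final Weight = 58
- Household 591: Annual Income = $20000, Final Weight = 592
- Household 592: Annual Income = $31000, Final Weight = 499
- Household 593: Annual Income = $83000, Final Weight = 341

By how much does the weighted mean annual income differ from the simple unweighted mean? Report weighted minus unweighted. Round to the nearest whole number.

Unweighted sum = 112000 + 47000 + 117500 + 168000 + 138000 + 20000 + 31000 + 83000 = 716500
Unweighted mean = 716500 / 8 = 89562.5
Weighted sum = 112000×148 + 47000×302 + 117500×516 + 168000×850 + 138000×58 + 20000×592 + 31000×499 + 83000×341
  = 16576000 + 14194000 + 60630000 + 142800000 + 8004000 + 11840000 + 15469000 + 28303000 = 297816000
Sum of weights = 148 + 302 + 516 + 850 + 58 + 592 + 499 + 341 = 3306
Weighted mean = 297816000 / 3306 = 90083.485
Difference (weighted minus unweighted) = 520.98457

521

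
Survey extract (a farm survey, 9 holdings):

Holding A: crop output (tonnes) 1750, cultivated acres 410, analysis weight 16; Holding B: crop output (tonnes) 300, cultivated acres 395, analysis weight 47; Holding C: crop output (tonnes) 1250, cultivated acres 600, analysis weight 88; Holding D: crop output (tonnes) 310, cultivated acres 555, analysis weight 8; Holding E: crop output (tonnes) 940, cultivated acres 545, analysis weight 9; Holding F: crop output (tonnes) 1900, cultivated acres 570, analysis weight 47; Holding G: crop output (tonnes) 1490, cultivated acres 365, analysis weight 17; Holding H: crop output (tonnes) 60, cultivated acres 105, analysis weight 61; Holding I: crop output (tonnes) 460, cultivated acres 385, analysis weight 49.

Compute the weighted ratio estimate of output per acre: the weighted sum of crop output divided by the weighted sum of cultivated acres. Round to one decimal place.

Σ wᵢ·y = 303870
Σ wᵢ·x = 410×16 + 395×47 + 600×88 + 555×8 + 545×9 + 570×47 + 365×17 + 105×61 + 385×49
  = 145535
Ratio = 303870 / 145535 = 2.0879514

2.1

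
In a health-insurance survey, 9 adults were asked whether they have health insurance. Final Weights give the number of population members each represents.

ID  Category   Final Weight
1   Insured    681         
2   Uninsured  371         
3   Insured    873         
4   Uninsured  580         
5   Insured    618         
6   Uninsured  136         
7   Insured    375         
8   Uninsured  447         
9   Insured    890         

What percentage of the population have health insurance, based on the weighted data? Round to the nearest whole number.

Sum of weights for 'Insured' = 681 + 873 + 618 + 375 + 890 = 3437
Total weight = 681 + 371 + 873 + 580 + 618 + 136 + 375 + 447 + 890 = 4971
Weighted proportion = 3437 / 4971 = 0.69141018 → 69.141018%

69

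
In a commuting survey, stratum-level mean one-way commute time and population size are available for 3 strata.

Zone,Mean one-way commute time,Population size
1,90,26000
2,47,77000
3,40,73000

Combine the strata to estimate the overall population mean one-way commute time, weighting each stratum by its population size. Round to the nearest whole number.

Σ Nₕ·x̄ₕ = 90×26000 + 47×77000 + 40×73000
  = 8879000
Σ Nₕ = 26000 + 77000 + 73000 = 176000
Overall mean = 8879000 / 176000 = 50.448864

50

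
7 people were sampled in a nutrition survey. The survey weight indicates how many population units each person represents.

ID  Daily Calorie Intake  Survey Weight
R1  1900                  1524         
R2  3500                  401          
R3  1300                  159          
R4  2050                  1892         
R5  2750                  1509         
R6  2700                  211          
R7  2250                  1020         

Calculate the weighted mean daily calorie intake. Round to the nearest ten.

Weighted sum = 1900×1524 + 3500×401 + 1300×159 + 2050×1892 + 2750×1509 + 2700×211 + 2250×1020
  = 2895600 + 1403500 + 206700 + 3878600 + 4149750 + 569700 + 2295000 = 15398850
Sum of weights = 1524 + 401 + 159 + 1892 + 1509 + 211 + 1020 = 6716
Weighted mean = 15398850 / 6716 = 2292.8603

2290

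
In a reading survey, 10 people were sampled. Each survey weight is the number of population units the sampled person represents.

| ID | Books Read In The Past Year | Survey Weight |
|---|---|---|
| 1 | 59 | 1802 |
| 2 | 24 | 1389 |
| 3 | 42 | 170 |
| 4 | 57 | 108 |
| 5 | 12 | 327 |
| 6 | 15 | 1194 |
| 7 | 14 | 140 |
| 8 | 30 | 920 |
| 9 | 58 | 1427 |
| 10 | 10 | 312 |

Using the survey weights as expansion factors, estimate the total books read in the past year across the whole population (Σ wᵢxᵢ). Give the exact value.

Weighted total = 290230

290230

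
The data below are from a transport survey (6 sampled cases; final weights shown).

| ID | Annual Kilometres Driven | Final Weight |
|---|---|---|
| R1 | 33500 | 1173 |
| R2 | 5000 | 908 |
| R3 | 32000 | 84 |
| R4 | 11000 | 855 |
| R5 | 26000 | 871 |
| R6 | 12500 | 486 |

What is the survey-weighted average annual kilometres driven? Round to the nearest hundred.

19300

Weighted sum = 33500×1173 + 5000×908 + 32000×84 + 11000×855 + 26000×871 + 12500×486
  = 84649500
Sum of weights = 1173 + 908 + 84 + 855 + 871 + 486 = 4377
Weighted mean = 84649500 / 4377 = 19339.616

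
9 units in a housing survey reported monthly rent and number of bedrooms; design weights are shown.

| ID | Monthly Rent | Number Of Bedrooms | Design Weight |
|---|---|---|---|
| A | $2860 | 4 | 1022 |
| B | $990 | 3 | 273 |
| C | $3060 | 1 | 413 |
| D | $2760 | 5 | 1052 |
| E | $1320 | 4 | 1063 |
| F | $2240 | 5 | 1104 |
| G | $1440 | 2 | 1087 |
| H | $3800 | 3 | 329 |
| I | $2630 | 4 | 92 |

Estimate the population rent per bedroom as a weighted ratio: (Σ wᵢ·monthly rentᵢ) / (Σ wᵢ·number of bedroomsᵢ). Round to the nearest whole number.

599

Σ wᵢ·y = 14294050
Σ wᵢ·x = 4×1022 + 3×273 + 1×413 + 5×1052 + 4×1063 + 5×1104 + 2×1087 + 3×329 + 4×92
  = 23881
Ratio = 14294050 / 23881 = 598.55324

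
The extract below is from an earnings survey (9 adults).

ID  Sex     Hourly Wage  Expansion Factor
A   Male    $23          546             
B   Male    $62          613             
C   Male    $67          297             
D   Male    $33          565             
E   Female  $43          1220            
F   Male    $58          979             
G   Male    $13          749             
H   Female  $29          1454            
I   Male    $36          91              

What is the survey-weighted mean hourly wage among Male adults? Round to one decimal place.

41.4

Male rows: A, B, C, D, F, G, I
Weighted sum = 23×546 + 62×613 + 67×297 + 33×565 + 58×979 + 13×749 + 36×91
  = 12558 + 38006 + 19899 + 18645 + 56782 + 9737 + 3276 = 158903
Sum of weights = 546 + 613 + 297 + 565 + 979 + 749 + 91 = 3840
Weighted mean = 158903 / 3840 = 41.38099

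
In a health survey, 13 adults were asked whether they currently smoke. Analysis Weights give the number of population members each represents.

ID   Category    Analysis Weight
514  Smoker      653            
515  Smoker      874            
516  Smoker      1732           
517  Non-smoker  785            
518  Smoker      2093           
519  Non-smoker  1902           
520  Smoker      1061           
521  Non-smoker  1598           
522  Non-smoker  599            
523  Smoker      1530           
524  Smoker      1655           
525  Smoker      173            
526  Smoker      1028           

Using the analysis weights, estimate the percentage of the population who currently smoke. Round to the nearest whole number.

Sum of weights for 'Smoker' = 653 + 874 + 1732 + 2093 + 1061 + 1530 + 1655 + 173 + 1028 = 10799
Total weight = 15683
Weighted proportion = 10799 / 15683 = 0.68857999 → 68.857999%

69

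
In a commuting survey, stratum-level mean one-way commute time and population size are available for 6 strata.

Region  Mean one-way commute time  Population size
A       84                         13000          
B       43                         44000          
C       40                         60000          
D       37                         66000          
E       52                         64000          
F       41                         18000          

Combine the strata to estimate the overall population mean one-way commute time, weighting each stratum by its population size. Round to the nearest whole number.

45

Σ Nₕ·x̄ₕ = 84×13000 + 43×44000 + 40×60000 + 37×66000 + 52×64000 + 41×18000
  = 1092000 + 1892000 + 2400000 + 2442000 + 3328000 + 738000 = 11892000
Σ Nₕ = 13000 + 44000 + 60000 + 66000 + 64000 + 18000 = 265000
Overall mean = 11892000 / 265000 = 44.875472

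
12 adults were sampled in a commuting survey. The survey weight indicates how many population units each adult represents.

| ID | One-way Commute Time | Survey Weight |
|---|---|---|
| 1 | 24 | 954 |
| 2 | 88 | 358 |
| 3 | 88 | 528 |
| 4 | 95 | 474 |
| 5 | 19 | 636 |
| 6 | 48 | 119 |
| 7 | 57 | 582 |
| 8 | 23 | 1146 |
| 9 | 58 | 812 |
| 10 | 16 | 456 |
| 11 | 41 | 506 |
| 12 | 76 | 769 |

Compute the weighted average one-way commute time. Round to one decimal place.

Weighted sum = 24×954 + 88×358 + 88×528 + 95×474 + 19×636 + 48×119 + 57×582 + 23×1146 + 58×812 + 16×456 + 41×506 + 76×769
  = 22896 + 31504 + 46464 + 45030 + 12084 + 5712 + 33174 + 26358 + 47096 + 7296 + 20746 + 58444 = 356804
Sum of weights = 7340
Weighted mean = 356804 / 7340 = 48.610899

48.6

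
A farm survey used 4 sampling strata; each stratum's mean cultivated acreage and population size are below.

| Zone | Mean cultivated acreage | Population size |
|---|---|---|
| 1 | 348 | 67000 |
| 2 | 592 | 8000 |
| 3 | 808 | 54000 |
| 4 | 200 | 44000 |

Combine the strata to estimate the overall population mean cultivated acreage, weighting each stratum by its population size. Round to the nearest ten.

Σ Nₕ·x̄ₕ = 348×67000 + 592×8000 + 808×54000 + 200×44000
  = 23316000 + 4736000 + 43632000 + 8800000 = 80484000
Σ Nₕ = 173000
Overall mean = 80484000 / 173000 = 465.22543

470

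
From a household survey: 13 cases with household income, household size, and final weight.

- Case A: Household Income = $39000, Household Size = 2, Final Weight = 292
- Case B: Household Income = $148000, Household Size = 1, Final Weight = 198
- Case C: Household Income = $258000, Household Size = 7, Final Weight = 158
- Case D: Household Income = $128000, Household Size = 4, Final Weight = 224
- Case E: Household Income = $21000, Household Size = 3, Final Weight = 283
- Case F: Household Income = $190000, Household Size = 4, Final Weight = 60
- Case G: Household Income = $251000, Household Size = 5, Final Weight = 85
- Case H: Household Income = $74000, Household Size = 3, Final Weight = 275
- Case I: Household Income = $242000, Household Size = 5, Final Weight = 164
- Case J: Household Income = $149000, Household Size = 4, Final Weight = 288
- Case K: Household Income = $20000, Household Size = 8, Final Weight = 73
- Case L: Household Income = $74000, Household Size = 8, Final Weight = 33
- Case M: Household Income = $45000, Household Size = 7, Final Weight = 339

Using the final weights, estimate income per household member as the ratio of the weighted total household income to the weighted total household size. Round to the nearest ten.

26260

Σ wᵢ·y = 270913000
Σ wᵢ·x = 10316
Ratio = 270913000 / 10316 = 26261.439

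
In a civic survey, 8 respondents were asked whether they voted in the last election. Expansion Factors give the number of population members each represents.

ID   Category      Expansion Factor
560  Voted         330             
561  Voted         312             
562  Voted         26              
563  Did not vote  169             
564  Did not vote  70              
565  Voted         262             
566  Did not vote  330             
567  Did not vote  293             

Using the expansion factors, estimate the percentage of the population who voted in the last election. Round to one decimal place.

Sum of weights for 'Voted' = 330 + 312 + 26 + 262 = 930
Total weight = 330 + 312 + 26 + 169 + 70 + 262 + 330 + 293 = 1792
Weighted proportion = 930 / 1792 = 0.51897321 → 51.897321%

51.9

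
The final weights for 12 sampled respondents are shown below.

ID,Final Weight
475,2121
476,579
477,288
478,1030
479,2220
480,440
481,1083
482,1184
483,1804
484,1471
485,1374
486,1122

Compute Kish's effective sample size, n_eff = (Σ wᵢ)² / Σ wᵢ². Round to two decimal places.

Σ wᵢ = 2121 + 579 + 288 + 1030 + 2220 + 440 + 1083 + 1184 + 1804 + 1471 + 1374 + 1122 = 14716
Σ wᵢ² = 22239488
n_eff = 14716² / 22239488 = 216560656 / 22239488 = 9.7376637

9.74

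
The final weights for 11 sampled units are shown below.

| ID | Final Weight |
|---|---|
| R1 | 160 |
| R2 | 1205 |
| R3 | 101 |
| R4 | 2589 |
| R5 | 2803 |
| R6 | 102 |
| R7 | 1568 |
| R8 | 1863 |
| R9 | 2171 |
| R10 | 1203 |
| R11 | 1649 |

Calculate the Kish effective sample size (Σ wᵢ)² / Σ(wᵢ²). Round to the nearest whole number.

Σ wᵢ = 160 + 1205 + 101 + 2589 + 2803 + 102 + 1568 + 1863 + 2171 + 1203 + 1649 = 15414
Σ wᵢ² = 30867004
n_eff = 15414² / 30867004 = 237591396 / 30867004 = 7.6972613

8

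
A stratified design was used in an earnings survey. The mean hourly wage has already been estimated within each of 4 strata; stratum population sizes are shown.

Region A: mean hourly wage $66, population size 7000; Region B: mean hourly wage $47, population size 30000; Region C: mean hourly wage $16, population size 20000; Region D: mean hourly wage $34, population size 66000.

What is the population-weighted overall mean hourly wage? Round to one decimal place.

Σ Nₕ·x̄ₕ = 66×7000 + 47×30000 + 16×20000 + 34×66000
  = 4436000
Σ Nₕ = 7000 + 30000 + 20000 + 66000 = 123000
Overall mean = 4436000 / 123000 = 36.065041

36.1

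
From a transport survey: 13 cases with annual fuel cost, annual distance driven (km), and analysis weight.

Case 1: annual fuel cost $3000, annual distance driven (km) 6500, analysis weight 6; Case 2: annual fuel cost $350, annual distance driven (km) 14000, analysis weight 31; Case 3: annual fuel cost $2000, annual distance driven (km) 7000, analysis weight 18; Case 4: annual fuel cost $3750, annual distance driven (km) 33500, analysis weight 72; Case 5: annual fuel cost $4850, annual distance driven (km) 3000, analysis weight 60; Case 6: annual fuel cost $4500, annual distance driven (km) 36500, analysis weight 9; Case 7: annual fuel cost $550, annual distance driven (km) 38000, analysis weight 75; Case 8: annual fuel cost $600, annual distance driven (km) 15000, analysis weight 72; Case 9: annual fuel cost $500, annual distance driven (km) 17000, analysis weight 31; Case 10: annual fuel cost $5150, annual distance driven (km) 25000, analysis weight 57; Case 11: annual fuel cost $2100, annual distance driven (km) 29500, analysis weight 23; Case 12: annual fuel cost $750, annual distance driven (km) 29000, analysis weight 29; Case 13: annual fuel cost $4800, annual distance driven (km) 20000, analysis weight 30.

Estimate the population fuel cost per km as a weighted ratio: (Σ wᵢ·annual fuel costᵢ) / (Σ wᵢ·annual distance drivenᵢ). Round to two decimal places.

Σ wᵢ·y = 1273900
Σ wᵢ·x = 11521000
Ratio = 1273900 / 11521000 = 0.110572

0.11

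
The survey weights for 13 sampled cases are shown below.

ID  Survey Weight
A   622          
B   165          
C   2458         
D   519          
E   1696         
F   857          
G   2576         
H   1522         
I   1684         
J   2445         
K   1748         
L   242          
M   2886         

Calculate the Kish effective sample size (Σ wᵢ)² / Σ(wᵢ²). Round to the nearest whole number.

10

Σ wᵢ = 19420
Σ wᵢ² = 39545304
n_eff = 19420² / 39545304 = 377136400 / 39545304 = 9.5368188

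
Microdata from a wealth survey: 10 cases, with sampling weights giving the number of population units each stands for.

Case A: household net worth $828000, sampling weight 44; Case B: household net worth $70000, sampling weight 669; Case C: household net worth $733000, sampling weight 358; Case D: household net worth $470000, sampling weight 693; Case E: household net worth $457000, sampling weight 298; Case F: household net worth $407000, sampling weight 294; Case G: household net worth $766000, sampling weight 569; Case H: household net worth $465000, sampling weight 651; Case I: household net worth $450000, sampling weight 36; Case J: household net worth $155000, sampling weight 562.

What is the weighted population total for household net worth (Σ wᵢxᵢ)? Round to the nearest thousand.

1769109000

Weighted total = 828000×44 + 70000×669 + 733000×358 + 470000×693 + 457000×298 + 407000×294 + 766000×569 + 465000×651 + 450000×36 + 155000×562
  = 36432000 + 46830000 + 262414000 + 325710000 + 136186000 + 119658000 + 435854000 + 302715000 + 16200000 + 87110000 = 1769109000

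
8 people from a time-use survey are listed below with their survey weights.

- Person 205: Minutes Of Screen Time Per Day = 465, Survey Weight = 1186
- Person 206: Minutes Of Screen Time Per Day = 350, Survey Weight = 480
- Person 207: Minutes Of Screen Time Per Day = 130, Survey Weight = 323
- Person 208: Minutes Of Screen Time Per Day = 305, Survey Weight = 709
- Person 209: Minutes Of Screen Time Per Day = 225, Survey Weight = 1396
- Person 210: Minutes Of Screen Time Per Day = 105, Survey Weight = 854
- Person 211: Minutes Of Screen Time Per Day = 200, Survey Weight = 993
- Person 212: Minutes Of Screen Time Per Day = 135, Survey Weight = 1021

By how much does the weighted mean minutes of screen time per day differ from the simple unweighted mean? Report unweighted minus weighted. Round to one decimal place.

-7.4

Unweighted sum = 465 + 350 + 130 + 305 + 225 + 105 + 200 + 135 = 1915
Unweighted mean = 1915 / 8 = 239.375
Weighted sum = 1717930
Sum of weights = 1186 + 480 + 323 + 709 + 1396 + 854 + 993 + 1021 = 6962
Weighted mean = 1717930 / 6962 = 246.75812
Difference (unweighted minus weighted) = -7.3831155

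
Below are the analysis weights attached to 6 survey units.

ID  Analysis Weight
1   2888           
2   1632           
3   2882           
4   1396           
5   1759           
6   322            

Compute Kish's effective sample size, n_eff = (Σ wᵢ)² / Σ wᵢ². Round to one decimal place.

4.8

Σ wᵢ = 2888 + 1632 + 2882 + 1396 + 1759 + 322 = 10879
Σ wᵢ² = 8340544 + 2663424 + 8305924 + 1948816 + 3094081 + 103684 = 24456473
n_eff = 10879² / 24456473 = 118352641 / 24456473 = 4.8393176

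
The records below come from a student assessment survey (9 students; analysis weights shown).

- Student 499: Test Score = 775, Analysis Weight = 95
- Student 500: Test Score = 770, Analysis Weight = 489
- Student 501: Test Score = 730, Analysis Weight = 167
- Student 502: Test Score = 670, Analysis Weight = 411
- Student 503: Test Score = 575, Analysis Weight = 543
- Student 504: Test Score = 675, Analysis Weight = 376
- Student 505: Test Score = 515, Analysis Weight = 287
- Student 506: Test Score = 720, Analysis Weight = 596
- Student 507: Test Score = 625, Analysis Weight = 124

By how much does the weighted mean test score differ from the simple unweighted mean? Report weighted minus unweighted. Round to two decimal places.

Unweighted sum = 775 + 770 + 730 + 670 + 575 + 675 + 515 + 720 + 625 = 6055
Unweighted mean = 6055 / 9 = 672.77778
Weighted sum = 775×95 + 770×489 + 730×167 + 670×411 + 575×543 + 675×376 + 515×287 + 720×596 + 625×124
  = 73625 + 376530 + 121910 + 275370 + 312225 + 253800 + 147805 + 429120 + 77500 = 2067885
Sum of weights = 95 + 489 + 167 + 411 + 543 + 376 + 287 + 596 + 124 = 3088
Weighted mean = 2067885 / 3088 = 669.65188
Difference (weighted minus unweighted) = -3.1258995

-3.13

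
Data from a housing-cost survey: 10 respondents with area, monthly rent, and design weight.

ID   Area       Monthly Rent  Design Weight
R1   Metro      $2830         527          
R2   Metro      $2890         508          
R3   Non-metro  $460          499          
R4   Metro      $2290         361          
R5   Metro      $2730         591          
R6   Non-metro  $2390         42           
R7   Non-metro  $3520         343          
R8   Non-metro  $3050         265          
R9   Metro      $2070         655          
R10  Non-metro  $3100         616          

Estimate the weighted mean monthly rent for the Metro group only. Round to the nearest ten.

Metro rows: R1, R2, R4, R5, R9
Weighted sum = 2830×527 + 2890×508 + 2290×361 + 2730×591 + 2070×655
  = 1491410 + 1468120 + 826690 + 1613430 + 1355850 = 6755500
Sum of weights = 2642
Weighted mean = 6755500 / 2642 = 2556.9644

2560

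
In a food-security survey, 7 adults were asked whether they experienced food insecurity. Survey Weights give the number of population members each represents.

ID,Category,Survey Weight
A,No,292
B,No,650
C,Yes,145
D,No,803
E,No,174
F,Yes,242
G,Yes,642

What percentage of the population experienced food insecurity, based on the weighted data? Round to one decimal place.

Sum of weights for 'Yes' = 145 + 242 + 642 = 1029
Total weight = 292 + 650 + 145 + 803 + 174 + 242 + 642 = 2948
Weighted proportion = 1029 / 2948 = 0.3490502 → 34.90502%

34.9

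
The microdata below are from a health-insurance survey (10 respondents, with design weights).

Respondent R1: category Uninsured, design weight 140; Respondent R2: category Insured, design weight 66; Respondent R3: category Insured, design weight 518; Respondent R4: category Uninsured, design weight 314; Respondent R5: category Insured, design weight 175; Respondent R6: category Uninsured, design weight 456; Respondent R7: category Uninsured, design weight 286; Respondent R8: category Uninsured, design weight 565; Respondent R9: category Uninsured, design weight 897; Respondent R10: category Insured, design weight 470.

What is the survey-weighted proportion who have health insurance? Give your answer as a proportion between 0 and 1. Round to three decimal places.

0.316

Sum of weights for 'Insured' = 66 + 518 + 175 + 470 = 1229
Total weight = 140 + 66 + 518 + 314 + 175 + 456 + 286 + 565 + 897 + 470 = 3887
Weighted proportion = 1229 / 3887 = 0.31618215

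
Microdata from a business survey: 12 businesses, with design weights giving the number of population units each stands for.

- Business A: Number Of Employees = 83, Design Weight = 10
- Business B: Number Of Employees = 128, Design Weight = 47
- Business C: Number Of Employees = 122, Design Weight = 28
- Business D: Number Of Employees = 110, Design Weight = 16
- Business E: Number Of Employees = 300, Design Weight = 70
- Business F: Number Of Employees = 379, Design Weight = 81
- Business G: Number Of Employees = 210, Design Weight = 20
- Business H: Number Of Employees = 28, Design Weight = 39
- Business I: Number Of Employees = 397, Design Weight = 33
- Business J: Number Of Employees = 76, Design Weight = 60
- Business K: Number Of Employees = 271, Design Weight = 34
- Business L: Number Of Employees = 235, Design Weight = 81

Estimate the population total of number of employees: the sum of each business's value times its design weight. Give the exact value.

Weighted total = 83×10 + 128×47 + 122×28 + 110×16 + 300×70 + 379×81 + 210×20 + 28×39 + 397×33 + 76×60 + 271×34 + 235×81
  = 830 + 6016 + 3416 + 1760 + 21000 + 30699 + 4200 + 1092 + 13101 + 4560 + 9214 + 19035 = 114923

114923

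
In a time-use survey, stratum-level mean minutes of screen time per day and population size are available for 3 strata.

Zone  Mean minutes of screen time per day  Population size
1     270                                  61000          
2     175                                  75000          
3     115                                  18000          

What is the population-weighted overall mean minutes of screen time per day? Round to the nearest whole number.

Σ Nₕ·x̄ₕ = 270×61000 + 175×75000 + 115×18000
  = 16470000 + 13125000 + 2070000 = 31665000
Σ Nₕ = 154000
Overall mean = 31665000 / 154000 = 205.61688

206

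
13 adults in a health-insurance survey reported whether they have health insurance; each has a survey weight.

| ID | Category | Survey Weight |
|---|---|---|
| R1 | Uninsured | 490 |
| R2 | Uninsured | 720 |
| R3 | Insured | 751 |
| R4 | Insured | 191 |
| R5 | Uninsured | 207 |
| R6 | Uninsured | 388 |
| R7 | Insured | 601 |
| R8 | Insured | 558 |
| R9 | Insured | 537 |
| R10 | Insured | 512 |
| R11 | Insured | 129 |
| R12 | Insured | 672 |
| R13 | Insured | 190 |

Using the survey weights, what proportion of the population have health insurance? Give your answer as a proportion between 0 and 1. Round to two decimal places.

Sum of weights for 'Insured' = 751 + 191 + 601 + 558 + 537 + 512 + 129 + 672 + 190 = 4141
Total weight = 5946
Weighted proportion = 4141 / 5946 = 0.69643458

0.70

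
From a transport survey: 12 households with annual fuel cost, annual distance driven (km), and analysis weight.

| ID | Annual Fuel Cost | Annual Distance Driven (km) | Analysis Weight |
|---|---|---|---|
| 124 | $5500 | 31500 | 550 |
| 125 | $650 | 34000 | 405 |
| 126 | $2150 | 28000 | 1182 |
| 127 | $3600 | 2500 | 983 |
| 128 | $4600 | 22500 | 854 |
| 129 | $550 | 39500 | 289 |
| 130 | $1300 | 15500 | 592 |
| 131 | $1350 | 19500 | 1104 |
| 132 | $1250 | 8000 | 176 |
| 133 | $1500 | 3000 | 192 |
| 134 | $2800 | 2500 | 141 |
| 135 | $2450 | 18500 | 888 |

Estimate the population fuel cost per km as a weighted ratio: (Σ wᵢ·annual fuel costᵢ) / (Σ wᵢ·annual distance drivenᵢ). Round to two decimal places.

0.13

Σ wᵢ·y = 5500×550 + 650×405 + 2150×1182 + 3600×983 + 4600×854 + 550×289 + 1300×592 + 1350×1104 + 1250×176 + 1500×192 + 2800×141 + 2450×888
  = 18794100
Σ wᵢ·x = 31500×550 + 34000×405 + 28000×1182 + 2500×983 + 22500×854 + 39500×289 + 15500×592 + 19500×1104 + 8000×176 + 3000×192 + 2500×141 + 18500×888
  = 17325000 + 13770000 + 33096000 + 2457500 + 19215000 + 11415500 + 9176000 + 21528000 + 1408000 + 576000 + 352500 + 16428000 = 146747500
Ratio = 18794100 / 146747500 = 0.12807101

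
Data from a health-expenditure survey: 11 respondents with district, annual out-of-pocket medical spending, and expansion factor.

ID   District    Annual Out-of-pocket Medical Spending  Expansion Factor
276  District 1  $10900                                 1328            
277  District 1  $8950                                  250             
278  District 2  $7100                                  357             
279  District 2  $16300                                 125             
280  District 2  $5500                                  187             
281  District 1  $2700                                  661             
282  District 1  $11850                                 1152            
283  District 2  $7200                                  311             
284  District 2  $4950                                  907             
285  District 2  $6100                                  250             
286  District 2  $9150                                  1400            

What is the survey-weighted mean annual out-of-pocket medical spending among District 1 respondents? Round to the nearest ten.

9480

District 1 rows: 276, 277, 281, 282
Weighted sum = 10900×1328 + 8950×250 + 2700×661 + 11850×1152
  = 32148600
Sum of weights = 1328 + 250 + 661 + 1152 = 3391
Weighted mean = 32148600 / 3391 = 9480.5662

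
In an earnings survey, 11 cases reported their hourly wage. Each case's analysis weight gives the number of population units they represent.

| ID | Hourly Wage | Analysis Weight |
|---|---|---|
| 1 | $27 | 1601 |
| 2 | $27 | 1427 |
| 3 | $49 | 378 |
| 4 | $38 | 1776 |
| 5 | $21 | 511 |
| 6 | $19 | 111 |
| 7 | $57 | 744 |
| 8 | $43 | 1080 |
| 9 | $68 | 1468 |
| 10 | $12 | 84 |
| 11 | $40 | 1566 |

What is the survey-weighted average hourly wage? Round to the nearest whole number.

Weighted sum = 27×1601 + 27×1427 + 49×378 + 38×1776 + 21×511 + 19×111 + 57×744 + 43×1080 + 68×1468 + 12×84 + 40×1566
  = 432926
Sum of weights = 1601 + 1427 + 378 + 1776 + 511 + 111 + 744 + 1080 + 1468 + 84 + 1566 = 10746
Weighted mean = 432926 / 10746 = 40.287177

40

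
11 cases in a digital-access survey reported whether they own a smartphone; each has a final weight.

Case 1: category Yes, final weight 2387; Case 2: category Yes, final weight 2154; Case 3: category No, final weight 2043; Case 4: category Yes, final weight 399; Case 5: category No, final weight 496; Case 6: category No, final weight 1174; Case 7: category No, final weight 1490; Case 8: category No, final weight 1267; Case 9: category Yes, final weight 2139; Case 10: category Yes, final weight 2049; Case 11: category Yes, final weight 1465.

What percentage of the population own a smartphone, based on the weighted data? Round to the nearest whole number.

62

Sum of weights for 'Yes' = 2387 + 2154 + 399 + 2139 + 2049 + 1465 = 10593
Total weight = 2387 + 2154 + 2043 + 399 + 496 + 1174 + 1490 + 1267 + 2139 + 2049 + 1465 = 17063
Weighted proportion = 10593 / 17063 = 0.62081697 → 62.081697%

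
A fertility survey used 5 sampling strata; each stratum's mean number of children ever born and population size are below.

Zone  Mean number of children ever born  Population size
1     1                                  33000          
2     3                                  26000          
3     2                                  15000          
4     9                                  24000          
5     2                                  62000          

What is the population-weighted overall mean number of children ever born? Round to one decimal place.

Σ Nₕ·x̄ₕ = 1×33000 + 3×26000 + 2×15000 + 9×24000 + 2×62000
  = 33000 + 78000 + 30000 + 216000 + 124000 = 481000
Σ Nₕ = 33000 + 26000 + 15000 + 24000 + 62000 = 160000
Overall mean = 481000 / 160000 = 3.00625

3.0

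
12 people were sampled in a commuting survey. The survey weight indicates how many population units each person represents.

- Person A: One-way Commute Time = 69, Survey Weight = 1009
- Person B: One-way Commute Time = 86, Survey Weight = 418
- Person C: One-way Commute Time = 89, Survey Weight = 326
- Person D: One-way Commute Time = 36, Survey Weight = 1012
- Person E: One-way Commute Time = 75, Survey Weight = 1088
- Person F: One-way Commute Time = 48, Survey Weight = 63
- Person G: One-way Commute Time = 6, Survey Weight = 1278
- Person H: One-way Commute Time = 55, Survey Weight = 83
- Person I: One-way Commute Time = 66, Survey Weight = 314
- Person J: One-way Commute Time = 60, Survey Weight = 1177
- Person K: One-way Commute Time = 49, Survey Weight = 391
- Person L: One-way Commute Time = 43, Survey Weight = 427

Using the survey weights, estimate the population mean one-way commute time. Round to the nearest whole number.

Weighted sum = 396736
Sum of weights = 1009 + 418 + 326 + 1012 + 1088 + 63 + 1278 + 83 + 314 + 1177 + 391 + 427 = 7586
Weighted mean = 396736 / 7586 = 52.298445

52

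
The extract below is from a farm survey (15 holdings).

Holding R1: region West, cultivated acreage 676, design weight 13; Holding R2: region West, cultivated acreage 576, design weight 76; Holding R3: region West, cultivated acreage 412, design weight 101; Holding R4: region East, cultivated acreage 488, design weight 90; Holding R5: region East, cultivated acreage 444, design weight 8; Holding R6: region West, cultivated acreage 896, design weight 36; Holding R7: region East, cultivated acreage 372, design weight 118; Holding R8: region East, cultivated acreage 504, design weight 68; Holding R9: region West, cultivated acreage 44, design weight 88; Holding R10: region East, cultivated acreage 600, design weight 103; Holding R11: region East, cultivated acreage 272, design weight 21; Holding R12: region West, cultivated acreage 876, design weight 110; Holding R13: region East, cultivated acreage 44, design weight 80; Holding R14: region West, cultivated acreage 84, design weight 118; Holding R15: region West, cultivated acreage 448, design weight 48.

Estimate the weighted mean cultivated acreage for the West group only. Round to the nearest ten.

440

West rows: R1, R2, R3, R6, R9, R12, R14, R15
Weighted sum = 676×13 + 576×76 + 412×101 + 896×36 + 44×88 + 876×110 + 84×118 + 448×48
  = 8788 + 43776 + 41612 + 32256 + 3872 + 96360 + 9912 + 21504 = 258080
Sum of weights = 13 + 76 + 101 + 36 + 88 + 110 + 118 + 48 = 590
Weighted mean = 258080 / 590 = 437.42373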